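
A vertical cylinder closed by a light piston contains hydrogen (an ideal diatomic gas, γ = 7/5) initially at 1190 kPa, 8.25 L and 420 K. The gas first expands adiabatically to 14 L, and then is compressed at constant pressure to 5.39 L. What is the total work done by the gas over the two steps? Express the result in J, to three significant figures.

Step 1 (adiabatic): W = (P₁V₁ − P₂V₂)/(γ−1) = (9818 − 7946)/0.4 = 4680 J.
After step 1: P = 567.5 kPa, V = 14 L, T = 339.9 K.
Step 2 (isobaric): W = PΔV = (567.5 kPa)(5.39 − 14 L) = -4887 J.
W_total = 4680 − 4887 = -207.1 J.

W_total ≈ -207 J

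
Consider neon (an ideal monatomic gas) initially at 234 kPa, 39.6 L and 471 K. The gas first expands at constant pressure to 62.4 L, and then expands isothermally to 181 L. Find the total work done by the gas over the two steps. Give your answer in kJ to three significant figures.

Step 1 (isobaric): W = PΔV = (234 kPa)(62.4 − 39.6 L) = 5335 J.
After step 1: P = 234 kPa, V = 62.4 L, T = 742.2 K.
Step 2 (isothermal): W = P₁V₁ ln(V₂/V₁) = (14602) ln(181/62.4) = 15550 J.
W_total = 5335 + 15550 = 20885 J.

W_total ≈ 20.9 kJ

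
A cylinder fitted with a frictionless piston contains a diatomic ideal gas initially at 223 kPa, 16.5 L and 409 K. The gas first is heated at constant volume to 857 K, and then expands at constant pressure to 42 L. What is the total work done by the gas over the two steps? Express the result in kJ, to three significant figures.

Step 1 (isochoric): W = 0 (constant volume).
After step 1: P = 467.3 kPa (V unchanged).
Step 2 (isobaric): W = PΔV = (467.3 kPa)(42 − 16.5 L) = 11915 J.
W_total = 0 + 11915 = 11915 J.

W_total ≈ 11.9 kJ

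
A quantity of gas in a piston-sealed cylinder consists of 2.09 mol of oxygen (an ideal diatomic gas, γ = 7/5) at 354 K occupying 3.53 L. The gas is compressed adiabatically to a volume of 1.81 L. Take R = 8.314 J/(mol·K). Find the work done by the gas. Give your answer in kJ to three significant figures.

W ≈ -4.71 kJ

Adiabatic: TV^(γ−1) = const with γ = 7/5.
T₂ = T₁ (V₁/V₂)^(γ−1) = 354 × (3.53/1.81)^0.4 = 354 × 1.306 = 462.4 K.
W_by = nCᵥ(T₁ − T₂) = (2.09)(20.79)(354 − 462.4) = -4710 J.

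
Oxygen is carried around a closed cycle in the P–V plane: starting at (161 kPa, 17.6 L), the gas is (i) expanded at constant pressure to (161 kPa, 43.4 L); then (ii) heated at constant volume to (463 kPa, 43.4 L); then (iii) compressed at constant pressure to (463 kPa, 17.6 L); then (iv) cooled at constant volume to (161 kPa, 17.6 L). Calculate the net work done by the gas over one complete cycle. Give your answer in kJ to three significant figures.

Constant-volume legs do no work.
W(i) = (161)(43.4 − 17.6) = 4154 J; W(iii) = (463)(17.6 − 43.4) = -11945 J.
W_net = 4154 − 11945 = -7792 J (the counter-clockwise enclosed area).

W_net ≈ -7.79 kJ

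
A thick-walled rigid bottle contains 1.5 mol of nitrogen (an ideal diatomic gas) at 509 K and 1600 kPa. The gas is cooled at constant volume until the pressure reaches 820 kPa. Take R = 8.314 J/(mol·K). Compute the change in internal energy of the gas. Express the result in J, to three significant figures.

ΔU ≈ -7740 J

Constant volume ⇒ W = 0, so Q = ΔU = nCᵥΔT with Cᵥ = 5R/2 = 20.79 J/(mol·K).
At constant V, T₂/T₁ = P₂/P₁ ⇒ ΔT = T₁(P₂/P₁ − 1) = 509·(820/1600 − 1) = -248.1 K.
ΔU = (1.5)(20.79)(-248.1) = -7736 J.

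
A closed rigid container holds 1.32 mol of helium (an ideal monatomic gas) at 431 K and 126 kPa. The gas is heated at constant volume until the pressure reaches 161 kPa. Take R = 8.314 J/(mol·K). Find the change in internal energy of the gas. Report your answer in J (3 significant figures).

ΔU ≈ 1970 J

Constant volume ⇒ W = 0, so Q = ΔU = nCᵥΔT with Cᵥ = 3R/2 = 12.47 J/(mol·K).
At constant V, T₂/T₁ = P₂/P₁ ⇒ ΔT = T₁(P₂/P₁ − 1) = 431·(161/126 − 1) = 119.7 K.
ΔU = (1.32)(12.47)(119.7) = 1971 J.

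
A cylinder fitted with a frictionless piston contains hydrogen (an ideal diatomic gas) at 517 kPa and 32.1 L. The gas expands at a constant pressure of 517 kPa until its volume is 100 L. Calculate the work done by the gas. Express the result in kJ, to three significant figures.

W ≈ 35.1 kJ

Isobaric: W = P ΔV.
W = (517 kPa)(100 − 32.1 L) = (517)(67.9) = 35104 J.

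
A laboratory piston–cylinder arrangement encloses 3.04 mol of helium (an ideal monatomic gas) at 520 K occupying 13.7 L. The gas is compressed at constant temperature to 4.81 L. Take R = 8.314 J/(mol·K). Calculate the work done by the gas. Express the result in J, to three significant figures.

Isothermal: W = nRT ln(V₂/V₁).
W = (3.04)(8.314)(520) × ln(4.81/13.7)
  = 13143 × -1.047
W_by_gas = -13757 J.

W ≈ -13800 J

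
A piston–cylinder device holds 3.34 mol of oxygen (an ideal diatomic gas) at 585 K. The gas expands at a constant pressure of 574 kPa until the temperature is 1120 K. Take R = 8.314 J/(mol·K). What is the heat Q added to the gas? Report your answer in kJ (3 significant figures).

Isobaric: W = nRΔT = (3.34)(8.314)(535) = 14856 J.
ΔU = nCᵥΔT with Cᵥ = 5R/2: ΔU = (3.34)(20.79)(535) = 37141 J.
Q = ΔU + W = 37141 + 14856 = 51997 J.

Q ≈ 52.0 kJ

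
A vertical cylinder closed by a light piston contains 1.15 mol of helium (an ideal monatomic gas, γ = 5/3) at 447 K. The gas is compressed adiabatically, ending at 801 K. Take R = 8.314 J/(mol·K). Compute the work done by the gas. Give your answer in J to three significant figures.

Adiabatic ⇒ Q = 0, so W_by = −ΔU = nCᵥ(T₁ − T₂).
Cᵥ = 3R/2 = 12.47 J/(mol·K).
W = (1.15)(12.47)(447 − 801) = -5077 J.

W ≈ -5080 J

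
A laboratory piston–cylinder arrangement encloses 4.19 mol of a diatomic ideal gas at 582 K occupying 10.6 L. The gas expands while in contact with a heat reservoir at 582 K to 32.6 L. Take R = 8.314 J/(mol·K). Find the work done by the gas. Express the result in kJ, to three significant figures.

W ≈ 22.8 kJ

Isothermal: W = nRT ln(V₂/V₁).
W = (4.19)(8.314)(582) × ln(32.6/10.6)
  = 20274 × 1.123
W_by_gas = 22777 J.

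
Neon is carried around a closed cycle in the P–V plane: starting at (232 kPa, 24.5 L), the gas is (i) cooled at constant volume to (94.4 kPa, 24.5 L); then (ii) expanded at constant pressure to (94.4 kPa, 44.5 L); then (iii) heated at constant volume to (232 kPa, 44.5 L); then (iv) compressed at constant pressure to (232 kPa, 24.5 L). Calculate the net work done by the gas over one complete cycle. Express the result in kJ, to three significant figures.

Constant-volume legs do no work.
W(ii) = (94.4)(44.5 − 24.5) = 1888 J; W(iv) = (232)(24.5 − 44.5) = -4640 J.
W_net = 1888 − 4640 = -2752 J (the counter-clockwise enclosed area).

W_net ≈ -2.75 kJ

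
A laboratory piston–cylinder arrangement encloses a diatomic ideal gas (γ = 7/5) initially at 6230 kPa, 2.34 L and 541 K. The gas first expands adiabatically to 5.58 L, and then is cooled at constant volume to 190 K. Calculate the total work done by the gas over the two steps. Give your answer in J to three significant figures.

W_total ≈ 10700 J

Step 1 (adiabatic): W = (P₁V₁ − P₂V₂)/(γ−1) = (14578 − 10298)/0.4 = 10701 J.
Step 2 (isochoric): W = 0 (constant volume).
W_total = 10701 + 0 = 10701 J.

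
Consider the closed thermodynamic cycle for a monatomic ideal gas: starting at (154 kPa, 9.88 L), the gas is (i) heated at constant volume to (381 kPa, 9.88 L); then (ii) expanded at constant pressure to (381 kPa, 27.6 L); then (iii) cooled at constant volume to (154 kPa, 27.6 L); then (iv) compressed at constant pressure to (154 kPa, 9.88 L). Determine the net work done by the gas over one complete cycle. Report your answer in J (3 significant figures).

Constant-volume legs do no work.
W(ii) = (381)(27.6 − 9.88) = 6751 J; W(iv) = (154)(9.88 − 27.6) = -2729 J.
W_net = 6751 − 2729 = 4022 J (the clockwise enclosed area).

W_net ≈ 4020 J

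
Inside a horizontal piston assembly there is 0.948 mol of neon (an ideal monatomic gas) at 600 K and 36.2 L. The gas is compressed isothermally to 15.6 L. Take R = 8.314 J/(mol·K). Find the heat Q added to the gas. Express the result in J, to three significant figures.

Q ≈ -3980 J

Isothermal ⇒ ΔU = 0, so Q = W = nRT ln(V₂/V₁).
Q = (0.948)(8.314)(600) ln(15.6/36.2) = 4729 × -0.8418 = -3981 J.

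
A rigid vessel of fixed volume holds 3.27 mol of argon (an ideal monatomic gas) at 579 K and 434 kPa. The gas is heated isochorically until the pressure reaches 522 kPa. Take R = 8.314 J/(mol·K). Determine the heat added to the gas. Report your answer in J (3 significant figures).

Constant volume ⇒ W = 0, so Q = ΔU = nCᵥΔT with Cᵥ = 3R/2 = 12.47 J/(mol·K).
At constant V, T₂/T₁ = P₂/P₁ ⇒ ΔT = T₁(P₂/P₁ − 1) = 579·(522/434 − 1) = 117.4 K.
ΔU = (3.27)(12.47)(117.4) = 4788 J.

Q ≈ 4790 J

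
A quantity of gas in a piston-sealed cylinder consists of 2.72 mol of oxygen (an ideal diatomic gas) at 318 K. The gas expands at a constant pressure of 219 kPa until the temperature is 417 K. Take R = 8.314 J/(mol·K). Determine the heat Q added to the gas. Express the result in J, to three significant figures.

Isobaric: W = nRΔT = (2.72)(8.314)(99) = 2239 J.
ΔU = nCᵥΔT with Cᵥ = 5R/2: ΔU = (2.72)(20.79)(99) = 5597 J.
Q = ΔU + W = 5597 + 2239 = 7836 J.

Q ≈ 7840 J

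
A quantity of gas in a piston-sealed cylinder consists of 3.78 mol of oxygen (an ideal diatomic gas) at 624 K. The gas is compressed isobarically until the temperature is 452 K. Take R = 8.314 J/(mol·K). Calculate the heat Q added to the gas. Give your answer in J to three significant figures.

Q ≈ -18900 J

Isobaric: W = nRΔT = (3.78)(8.314)(-172) = -5405 J.
ΔU = nCᵥΔT with Cᵥ = 5R/2: ΔU = (3.78)(20.79)(-172) = -13514 J.
Q = ΔU + W = -13514 − 5405 = -18919 J.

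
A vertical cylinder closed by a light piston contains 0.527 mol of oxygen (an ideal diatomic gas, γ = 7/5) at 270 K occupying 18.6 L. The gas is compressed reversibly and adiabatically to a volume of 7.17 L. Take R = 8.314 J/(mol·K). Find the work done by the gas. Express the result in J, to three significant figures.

Adiabatic: TV^(γ−1) = const with γ = 7/5.
T₂ = T₁ (V₁/V₂)^(γ−1) = 270 × (18.6/7.17)^0.4 = 270 × 1.464 = 395.3 K.
W_by = nCᵥ(T₁ − T₂) = (0.527)(20.79)(270 − 395.3) = -1373 J.

W ≈ -1370 J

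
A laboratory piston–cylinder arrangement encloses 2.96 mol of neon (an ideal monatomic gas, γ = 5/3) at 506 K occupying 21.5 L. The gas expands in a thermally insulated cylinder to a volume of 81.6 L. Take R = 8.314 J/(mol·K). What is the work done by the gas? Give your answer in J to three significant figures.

Adiabatic: TV^(γ−1) = const with γ = 5/3.
T₂ = T₁ (V₁/V₂)^(γ−1) = 506 × (21.5/81.6)^0.667 = 506 × 0.411 = 208 K.
W_by = nCᵥ(T₁ − T₂) = (2.96)(12.47)(506 − 208) = 11002 J.

W ≈ 11000 J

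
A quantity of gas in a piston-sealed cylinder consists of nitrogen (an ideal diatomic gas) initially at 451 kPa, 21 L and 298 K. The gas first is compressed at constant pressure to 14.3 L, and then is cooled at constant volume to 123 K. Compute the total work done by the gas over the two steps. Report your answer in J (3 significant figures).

W_total ≈ -3020 J

Step 1 (isobaric): W = PΔV = (451 kPa)(14.3 − 21 L) = -3022 J.
Step 2 (isochoric): W = 0 (constant volume).
W_total = -3022 + 0 = -3022 J.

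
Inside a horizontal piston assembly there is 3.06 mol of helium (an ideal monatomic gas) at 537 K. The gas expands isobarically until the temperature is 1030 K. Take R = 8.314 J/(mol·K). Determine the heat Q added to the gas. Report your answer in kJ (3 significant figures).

Isobaric: W = nRΔT = (3.06)(8.314)(493) = 12542 J.
ΔU = nCᵥΔT with Cᵥ = 3R/2: ΔU = (3.06)(12.47)(493) = 18814 J.
Q = ΔU + W = 18814 + 12542 = 31356 J.

Q ≈ 31.4 kJ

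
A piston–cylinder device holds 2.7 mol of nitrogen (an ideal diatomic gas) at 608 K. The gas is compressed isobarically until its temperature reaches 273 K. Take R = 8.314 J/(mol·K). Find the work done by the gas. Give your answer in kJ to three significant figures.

Isobaric: W = P ΔV = nR ΔT.
W = (2.7)(8.314)(273 − 608) = -7520 J.

W ≈ -7.52 kJ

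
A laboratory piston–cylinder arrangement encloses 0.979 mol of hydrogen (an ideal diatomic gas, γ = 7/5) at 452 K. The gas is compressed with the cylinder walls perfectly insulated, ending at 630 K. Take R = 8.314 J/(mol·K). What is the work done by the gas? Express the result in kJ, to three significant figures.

Adiabatic ⇒ Q = 0, so W_by = −ΔU = nCᵥ(T₁ − T₂).
Cᵥ = 5R/2 = 20.79 J/(mol·K).
W = (0.979)(20.79)(452 − 630) = -3622 J.

W ≈ -3.62 kJ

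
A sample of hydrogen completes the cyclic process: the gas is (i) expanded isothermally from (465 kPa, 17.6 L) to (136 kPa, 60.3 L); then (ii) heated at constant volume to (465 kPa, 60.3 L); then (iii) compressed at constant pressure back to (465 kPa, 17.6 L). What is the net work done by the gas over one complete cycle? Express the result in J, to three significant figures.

W_net ≈ -9780 J

Leg (i): W = PᵢVᵢ ln(V_f/Vᵢ) = (8184) ln(60.3/17.6) = 10078 J.
Leg (ii): W = 0.
Leg (iii): W = PΔV = (465)(17.6 − 60.3) = -19855 J.
W_net = 10078 − 19855 = -9777 J.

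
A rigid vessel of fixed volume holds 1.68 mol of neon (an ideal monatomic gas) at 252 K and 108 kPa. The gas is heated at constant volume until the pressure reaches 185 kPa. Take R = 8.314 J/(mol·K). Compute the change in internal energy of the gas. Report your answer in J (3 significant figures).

Constant volume ⇒ W = 0, so Q = ΔU = nCᵥΔT with Cᵥ = 3R/2 = 12.47 J/(mol·K).
At constant V, T₂/T₁ = P₂/P₁ ⇒ ΔT = T₁(P₂/P₁ − 1) = 252·(185/108 − 1) = 179.7 K.
ΔU = (1.68)(12.47)(179.7) = 3764 J.

ΔU ≈ 3760 J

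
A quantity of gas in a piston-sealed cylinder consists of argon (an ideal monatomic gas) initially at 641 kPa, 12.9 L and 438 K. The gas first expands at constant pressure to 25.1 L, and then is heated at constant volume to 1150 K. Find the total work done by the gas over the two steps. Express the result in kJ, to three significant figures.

Step 1 (isobaric): W = PΔV = (641 kPa)(25.1 − 12.9 L) = 7820 J.
Step 2 (isochoric): W = 0 (constant volume).
W_total = 7820 + 0 = 7820 J.

W_total ≈ 7.82 kJ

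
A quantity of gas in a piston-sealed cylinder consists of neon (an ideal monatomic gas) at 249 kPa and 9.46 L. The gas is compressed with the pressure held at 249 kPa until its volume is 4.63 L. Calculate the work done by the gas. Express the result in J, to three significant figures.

W ≈ -1200 J

Isobaric: W = P ΔV.
W = (249 kPa)(4.63 − 9.46 L) = (249)(-4.83) = -1203 J.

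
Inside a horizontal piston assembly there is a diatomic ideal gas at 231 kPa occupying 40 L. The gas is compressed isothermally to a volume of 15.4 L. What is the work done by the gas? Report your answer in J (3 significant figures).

W ≈ -8820 J

Isothermal: W = nRT ln(V₂/V₁) = P₁V₁ ln(V₂/V₁).
P₁V₁ = (231 kPa)(40 L) = 9240 J.
W = 9240 × ln(15.4/40) = 9240 × -0.9545
W_by_gas = -8820 J.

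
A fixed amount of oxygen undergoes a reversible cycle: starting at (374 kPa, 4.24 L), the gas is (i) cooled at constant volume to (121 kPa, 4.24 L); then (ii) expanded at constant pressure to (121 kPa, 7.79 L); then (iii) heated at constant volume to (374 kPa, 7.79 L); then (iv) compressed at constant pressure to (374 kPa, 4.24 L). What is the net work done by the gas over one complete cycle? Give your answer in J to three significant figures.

W_net ≈ -898 J

Constant-volume legs do no work.
W(ii) = (121)(7.79 − 4.24) = 429.5 J; W(iv) = (374)(4.24 − 7.79) = -1328 J.
W_net = 429.5 − 1328 = -898.2 J (the counter-clockwise enclosed area).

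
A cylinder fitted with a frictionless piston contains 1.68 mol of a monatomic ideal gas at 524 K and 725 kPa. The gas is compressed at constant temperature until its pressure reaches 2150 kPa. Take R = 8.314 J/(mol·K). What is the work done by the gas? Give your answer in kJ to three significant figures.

Isothermal process: W = nRT ln(V₂/V₁) = nRT ln(P₁/P₂).
W = (1.68)(8.314)(524) × ln(725/2150)
  = 7319 × ln(0.3372) = 7319 × -1.087
W_by_gas = -7956 J.

W ≈ -7.96 kJ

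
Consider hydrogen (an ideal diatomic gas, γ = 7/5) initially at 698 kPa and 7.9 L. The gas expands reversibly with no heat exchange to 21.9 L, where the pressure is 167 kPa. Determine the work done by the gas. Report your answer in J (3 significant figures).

Adiabatic: W = (P₁V₁ − P₂V₂)/(γ − 1) with γ = 7/5.
P₁V₁ = 5514 J, P₂V₂ = 3657 J.
W = (5514 − 3657) / 0.4 = 4642 J.

W ≈ 4640 J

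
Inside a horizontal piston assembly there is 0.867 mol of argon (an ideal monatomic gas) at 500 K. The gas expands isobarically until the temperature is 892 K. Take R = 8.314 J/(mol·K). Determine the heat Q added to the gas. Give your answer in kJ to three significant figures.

Isobaric: W = nRΔT = (0.867)(8.314)(392) = 2826 J.
ΔU = nCᵥΔT with Cᵥ = 3R/2: ΔU = (0.867)(12.47)(392) = 4238 J.
Q = ΔU + W = 4238 + 2826 = 7064 J.

Q ≈ 7.06 kJ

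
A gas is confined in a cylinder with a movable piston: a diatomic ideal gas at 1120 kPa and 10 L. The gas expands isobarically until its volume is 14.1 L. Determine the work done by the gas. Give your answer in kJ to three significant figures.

W ≈ 4.59 kJ

Isobaric: W = P ΔV.
W = (1120 kPa)(14.1 − 10 L) = (1120)(4.1) = 4592 J.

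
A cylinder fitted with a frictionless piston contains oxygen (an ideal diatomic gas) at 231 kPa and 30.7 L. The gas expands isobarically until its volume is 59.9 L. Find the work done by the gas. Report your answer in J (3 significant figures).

W ≈ 6750 J

Isobaric: W = P ΔV.
W = (231 kPa)(59.9 − 30.7 L) = (231)(29.2) = 6745 J.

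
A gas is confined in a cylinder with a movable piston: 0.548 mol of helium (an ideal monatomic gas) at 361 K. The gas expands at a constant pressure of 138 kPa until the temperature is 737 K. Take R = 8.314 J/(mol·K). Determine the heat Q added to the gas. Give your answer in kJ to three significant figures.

Q ≈ 4.28 kJ

Isobaric: W = nRΔT = (0.548)(8.314)(376) = 1713 J.
ΔU = nCᵥΔT with Cᵥ = 3R/2: ΔU = (0.548)(12.47)(376) = 2570 J.
Q = ΔU + W = 2570 + 1713 = 4283 J.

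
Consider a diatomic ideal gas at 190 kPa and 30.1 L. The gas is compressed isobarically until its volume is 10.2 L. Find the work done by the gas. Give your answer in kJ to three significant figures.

Isobaric: W = P ΔV.
W = (190 kPa)(10.2 − 30.1 L) = (190)(-19.9) = -3781 J.

W ≈ -3.78 kJ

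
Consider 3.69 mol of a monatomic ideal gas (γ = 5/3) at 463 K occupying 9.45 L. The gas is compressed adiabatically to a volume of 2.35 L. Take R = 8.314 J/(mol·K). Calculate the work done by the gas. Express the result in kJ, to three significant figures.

Adiabatic: TV^(γ−1) = const with γ = 5/3.
T₂ = T₁ (V₁/V₂)^(γ−1) = 463 × (9.45/2.35)^0.667 = 463 × 2.529 = 1171 K.
W_by = nCᵥ(T₁ − T₂) = (3.69)(12.47)(463 − 1171) = -32572 J.

W ≈ -32.6 kJ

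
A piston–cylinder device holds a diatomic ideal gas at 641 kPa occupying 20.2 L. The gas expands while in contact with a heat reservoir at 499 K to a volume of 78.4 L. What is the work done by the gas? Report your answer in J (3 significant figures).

W ≈ 17600 J

Isothermal: W = nRT ln(V₂/V₁) = P₁V₁ ln(V₂/V₁).
P₁V₁ = (641 kPa)(20.2 L) = 12948 J.
W = 12948 × ln(78.4/20.2) = 12948 × 1.356
W_by_gas = 17560 J.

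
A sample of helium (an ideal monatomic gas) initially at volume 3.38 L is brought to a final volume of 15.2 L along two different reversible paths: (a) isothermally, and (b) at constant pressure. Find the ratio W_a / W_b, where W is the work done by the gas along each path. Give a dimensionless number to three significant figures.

Path (a) isothermal: W = P₁V₁ ln(V₂/V₁) → W_a/(P₁V₁) = 1.503.
Path (b) isobaric: W = P₁(V₂ − V₁) → W_b/(P₁V₁) = 3.497.
W_a / W_b = 1.503 / 3.497 = 0.4299.

W_a / W_b ≈ 0.430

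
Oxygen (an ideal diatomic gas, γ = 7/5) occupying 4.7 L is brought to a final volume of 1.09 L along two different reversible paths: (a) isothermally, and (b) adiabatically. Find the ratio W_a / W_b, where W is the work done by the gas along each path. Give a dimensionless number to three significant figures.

W_a / W_b ≈ 0.736

Path (a) isothermal: W = P₁V₁ ln(V₂/V₁) → W_a/(P₁V₁) = -1.461.
Path (b) adiabatic: W = P₁V₁(1 − (V₁/V₂)^(γ−1))/(γ−1) → W_b/(P₁V₁) = -1.985.
W_a / W_b = -1.461 / -1.985 = 0.736.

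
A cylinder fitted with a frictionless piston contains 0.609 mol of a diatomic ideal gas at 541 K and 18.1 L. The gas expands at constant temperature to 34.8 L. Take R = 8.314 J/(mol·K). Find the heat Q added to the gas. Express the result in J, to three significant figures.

Isothermal ⇒ ΔU = 0, so Q = W = nRT ln(V₂/V₁).
Q = (0.609)(8.314)(541) ln(34.8/18.1) = 2739 × 0.6537 = 1791 J.

Q ≈ 1790 J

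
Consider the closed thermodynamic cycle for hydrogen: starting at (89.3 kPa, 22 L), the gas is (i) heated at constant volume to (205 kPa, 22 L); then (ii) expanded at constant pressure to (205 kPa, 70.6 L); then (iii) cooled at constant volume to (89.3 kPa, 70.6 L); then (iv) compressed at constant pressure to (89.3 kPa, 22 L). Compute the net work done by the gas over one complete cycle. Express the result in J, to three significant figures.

Constant-volume legs do no work.
W(ii) = (205)(70.6 − 22) = 9963 J; W(iv) = (89.3)(22 − 70.6) = -4340 J.
W_net = 9963 − 4340 = 5623 J (the clockwise enclosed area).

W_net ≈ 5620 J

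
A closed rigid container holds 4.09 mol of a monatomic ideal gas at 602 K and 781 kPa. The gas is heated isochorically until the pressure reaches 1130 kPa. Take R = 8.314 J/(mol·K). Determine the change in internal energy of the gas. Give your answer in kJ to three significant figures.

Constant volume ⇒ W = 0, so Q = ΔU = nCᵥΔT with Cᵥ = 3R/2 = 12.47 J/(mol·K).
At constant V, T₂/T₁ = P₂/P₁ ⇒ ΔT = T₁(P₂/P₁ − 1) = 602·(1130/781 − 1) = 269 K.
ΔU = (4.09)(12.47)(269) = 13721 J.

ΔU ≈ 13.7 kJ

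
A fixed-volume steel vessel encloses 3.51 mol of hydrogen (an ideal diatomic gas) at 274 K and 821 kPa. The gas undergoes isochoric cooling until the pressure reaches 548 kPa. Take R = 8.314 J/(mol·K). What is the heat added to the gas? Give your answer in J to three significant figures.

Constant volume ⇒ W = 0, so Q = ΔU = nCᵥΔT with Cᵥ = 5R/2 = 20.79 J/(mol·K).
At constant V, T₂/T₁ = P₂/P₁ ⇒ ΔT = T₁(P₂/P₁ − 1) = 274·(548/821 − 1) = -91.11 K.
ΔU = (3.51)(20.79)(-91.11) = -6647 J.

Q ≈ -6650 J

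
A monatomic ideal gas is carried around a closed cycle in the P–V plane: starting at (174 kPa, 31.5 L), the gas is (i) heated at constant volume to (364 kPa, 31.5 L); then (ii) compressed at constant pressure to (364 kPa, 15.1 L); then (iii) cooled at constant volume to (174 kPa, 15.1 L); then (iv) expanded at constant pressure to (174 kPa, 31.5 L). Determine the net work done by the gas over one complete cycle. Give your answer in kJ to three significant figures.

Constant-volume legs do no work.
W(ii) = (364)(15.1 − 31.5) = -5970 J; W(iv) = (174)(31.5 − 15.1) = 2854 J.
W_net = -5970 + 2854 = -3116 J (the counter-clockwise enclosed area).

W_net ≈ -3.12 kJ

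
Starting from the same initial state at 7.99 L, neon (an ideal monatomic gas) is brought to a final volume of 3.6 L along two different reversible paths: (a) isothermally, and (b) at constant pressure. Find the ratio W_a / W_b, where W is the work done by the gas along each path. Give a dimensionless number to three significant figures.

W_a / W_b ≈ 1.45

Path (a) isothermal: W = P₁V₁ ln(V₂/V₁) → W_a/(P₁V₁) = -0.7973.
Path (b) isobaric: W = P₁(V₂ − V₁) → W_b/(P₁V₁) = -0.5494.
W_a / W_b = -0.7973 / -0.5494 = 1.451.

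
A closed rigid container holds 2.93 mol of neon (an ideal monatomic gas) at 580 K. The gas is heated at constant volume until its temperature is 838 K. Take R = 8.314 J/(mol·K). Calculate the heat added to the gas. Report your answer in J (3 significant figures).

Constant volume ⇒ W = 0, so Q = ΔU = nCᵥΔT with Cᵥ = 3R/2 = 12.47 J/(mol·K).
ΔU = (2.93)(12.47)(838 − 580) = 9427 J.

Q ≈ 9430 J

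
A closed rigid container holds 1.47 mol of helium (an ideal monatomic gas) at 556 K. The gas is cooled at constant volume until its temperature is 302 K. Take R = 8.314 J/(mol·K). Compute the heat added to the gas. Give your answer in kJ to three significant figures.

Constant volume ⇒ W = 0, so Q = ΔU = nCᵥΔT with Cᵥ = 3R/2 = 12.47 J/(mol·K).
ΔU = (1.47)(12.47)(302 − 556) = -4656 J.

Q ≈ -4.66 kJ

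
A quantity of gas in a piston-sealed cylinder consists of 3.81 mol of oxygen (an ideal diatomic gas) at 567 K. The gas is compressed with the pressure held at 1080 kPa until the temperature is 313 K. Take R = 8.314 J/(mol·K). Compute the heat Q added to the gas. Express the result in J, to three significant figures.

Isobaric: W = nRΔT = (3.81)(8.314)(-254) = -8046 J.
ΔU = nCᵥΔT with Cᵥ = 5R/2: ΔU = (3.81)(20.79)(-254) = -20114 J.
Q = ΔU + W = -20114 − 8046 = -28160 J.

Q ≈ -28200 J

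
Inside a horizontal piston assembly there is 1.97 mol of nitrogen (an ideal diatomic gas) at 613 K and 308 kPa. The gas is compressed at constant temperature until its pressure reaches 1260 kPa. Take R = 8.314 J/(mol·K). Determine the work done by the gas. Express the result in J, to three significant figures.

Isothermal process: W = nRT ln(V₂/V₁) = nRT ln(P₁/P₂).
W = (1.97)(8.314)(613) × ln(308/1260)
  = 10040 × ln(0.2444) = 10040 × -1.409
W_by_gas = -14144 J.

W ≈ -14100 J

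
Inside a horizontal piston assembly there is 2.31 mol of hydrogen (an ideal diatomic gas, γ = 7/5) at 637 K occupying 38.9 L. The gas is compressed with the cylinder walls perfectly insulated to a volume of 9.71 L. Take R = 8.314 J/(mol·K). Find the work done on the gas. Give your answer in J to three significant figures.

W ≈ 22700 J

Adiabatic: TV^(γ−1) = const with γ = 7/5.
T₂ = T₁ (V₁/V₂)^(γ−1) = 637 × (38.9/9.71)^0.4 = 637 × 1.742 = 1110 K.
W_by = nCᵥ(T₁ − T₂) = (2.31)(20.79)(637 − 1110) = -22699 J.
Work on gas = −W_by = 22699 J.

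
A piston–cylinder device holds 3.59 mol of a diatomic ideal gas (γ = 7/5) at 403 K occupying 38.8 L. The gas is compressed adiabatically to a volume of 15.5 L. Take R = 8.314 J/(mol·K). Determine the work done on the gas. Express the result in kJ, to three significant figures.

Adiabatic: TV^(γ−1) = const with γ = 7/5.
T₂ = T₁ (V₁/V₂)^(γ−1) = 403 × (38.8/15.5)^0.4 = 403 × 1.443 = 581.7 K.
W_by = nCᵥ(T₁ − T₂) = (3.59)(20.79)(403 − 581.7) = -13335 J.
Work on gas = −W_by = 13335 J.

W ≈ 13.3 kJ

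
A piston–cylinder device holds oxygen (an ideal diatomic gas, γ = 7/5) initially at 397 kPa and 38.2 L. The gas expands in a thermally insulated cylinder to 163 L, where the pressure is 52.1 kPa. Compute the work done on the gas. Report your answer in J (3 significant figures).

Adiabatic: W = (P₁V₁ − P₂V₂)/(γ − 1) with γ = 7/5.
P₁V₁ = 15165 J, P₂V₂ = 8492 J.
W = (15165 − 8492) / 0.4 = 16683 J.
Work on gas = −W_by = -16683 J.

W ≈ -16700 J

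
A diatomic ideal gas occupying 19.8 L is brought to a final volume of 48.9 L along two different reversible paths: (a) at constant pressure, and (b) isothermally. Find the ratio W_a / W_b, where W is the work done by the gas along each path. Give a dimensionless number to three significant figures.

W_a / W_b ≈ 1.63

Path (a) isobaric: W = P₁(V₂ − V₁) → W_a/(P₁V₁) = 1.47.
Path (b) isothermal: W = P₁V₁ ln(V₂/V₁) → W_b/(P₁V₁) = 0.9041.
W_a / W_b = 1.47 / 0.9041 = 1.626.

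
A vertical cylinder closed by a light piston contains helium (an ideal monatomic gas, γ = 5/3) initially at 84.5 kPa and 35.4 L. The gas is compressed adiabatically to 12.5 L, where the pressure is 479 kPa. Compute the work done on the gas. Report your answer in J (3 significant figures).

W ≈ 4490 J

Adiabatic: W = (P₁V₁ − P₂V₂)/(γ − 1) with γ = 5/3.
P₁V₁ = 2991 J, P₂V₂ = 5988 J.
W = (2991 − 5988) / 0.6667 = -4494 J.
Work on gas = −W_by = 4494 J.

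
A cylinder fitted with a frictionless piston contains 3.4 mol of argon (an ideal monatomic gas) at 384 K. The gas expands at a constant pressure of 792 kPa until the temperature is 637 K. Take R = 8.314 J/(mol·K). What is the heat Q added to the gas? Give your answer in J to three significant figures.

Q ≈ 17900 J

Isobaric: W = nRΔT = (3.4)(8.314)(253) = 7152 J.
ΔU = nCᵥΔT with Cᵥ = 3R/2: ΔU = (3.4)(12.47)(253) = 10728 J.
Q = ΔU + W = 10728 + 7152 = 17879 J.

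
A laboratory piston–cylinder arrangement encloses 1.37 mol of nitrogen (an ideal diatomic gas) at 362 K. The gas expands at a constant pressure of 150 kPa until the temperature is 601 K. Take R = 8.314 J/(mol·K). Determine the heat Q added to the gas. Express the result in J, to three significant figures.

Q ≈ 9530 J

Isobaric: W = nRΔT = (1.37)(8.314)(239) = 2722 J.
ΔU = nCᵥΔT with Cᵥ = 5R/2: ΔU = (1.37)(20.79)(239) = 6806 J.
Q = ΔU + W = 6806 + 2722 = 9528 J.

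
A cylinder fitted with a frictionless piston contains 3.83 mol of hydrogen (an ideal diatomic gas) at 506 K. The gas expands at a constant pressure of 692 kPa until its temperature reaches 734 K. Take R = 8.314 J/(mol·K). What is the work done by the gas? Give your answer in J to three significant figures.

W ≈ 7260 J

Isobaric: W = P ΔV = nR ΔT.
W = (3.83)(8.314)(734 − 506) = 7260 J.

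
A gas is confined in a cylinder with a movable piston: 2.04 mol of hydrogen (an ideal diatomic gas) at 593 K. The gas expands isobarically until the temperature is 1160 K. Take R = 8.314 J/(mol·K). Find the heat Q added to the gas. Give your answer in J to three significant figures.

Q ≈ 33700 J

Isobaric: W = nRΔT = (2.04)(8.314)(567) = 9617 J.
ΔU = nCᵥΔT with Cᵥ = 5R/2: ΔU = (2.04)(20.79)(567) = 24042 J.
Q = ΔU + W = 24042 + 9617 = 33658 J.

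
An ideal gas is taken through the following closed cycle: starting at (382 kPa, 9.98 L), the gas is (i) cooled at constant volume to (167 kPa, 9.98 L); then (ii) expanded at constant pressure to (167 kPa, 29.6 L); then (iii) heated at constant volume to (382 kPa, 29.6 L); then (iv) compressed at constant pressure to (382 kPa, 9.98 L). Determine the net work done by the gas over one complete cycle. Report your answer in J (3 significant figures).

W_net ≈ -4220 J

Constant-volume legs do no work.
W(ii) = (167)(29.6 − 9.98) = 3277 J; W(iv) = (382)(9.98 − 29.6) = -7495 J.
W_net = 3277 − 7495 = -4218 J (the counter-clockwise enclosed area).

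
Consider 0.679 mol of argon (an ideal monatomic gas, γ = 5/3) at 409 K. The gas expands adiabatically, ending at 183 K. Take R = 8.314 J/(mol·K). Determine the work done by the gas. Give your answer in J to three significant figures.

W ≈ 1910 J

Adiabatic ⇒ Q = 0, so W_by = −ΔU = nCᵥ(T₁ − T₂).
Cᵥ = 3R/2 = 12.47 J/(mol·K).
W = (0.679)(12.47)(409 − 183) = 1914 J.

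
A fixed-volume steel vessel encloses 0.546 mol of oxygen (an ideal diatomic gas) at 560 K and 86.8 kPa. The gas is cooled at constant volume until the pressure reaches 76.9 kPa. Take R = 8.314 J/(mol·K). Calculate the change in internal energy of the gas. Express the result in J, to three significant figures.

ΔU ≈ -725 J

Constant volume ⇒ W = 0, so Q = ΔU = nCᵥΔT with Cᵥ = 5R/2 = 20.79 J/(mol·K).
At constant V, T₂/T₁ = P₂/P₁ ⇒ ΔT = T₁(P₂/P₁ − 1) = 560·(76.9/86.8 − 1) = -63.87 K.
ΔU = (0.546)(20.79)(-63.87) = -724.8 J.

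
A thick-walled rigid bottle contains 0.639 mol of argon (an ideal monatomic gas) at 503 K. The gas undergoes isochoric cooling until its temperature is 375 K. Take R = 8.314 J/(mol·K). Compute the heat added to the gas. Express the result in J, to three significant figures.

Q ≈ -1020 J

Constant volume ⇒ W = 0, so Q = ΔU = nCᵥΔT with Cᵥ = 3R/2 = 12.47 J/(mol·K).
ΔU = (0.639)(12.47)(375 − 503) = -1020 J.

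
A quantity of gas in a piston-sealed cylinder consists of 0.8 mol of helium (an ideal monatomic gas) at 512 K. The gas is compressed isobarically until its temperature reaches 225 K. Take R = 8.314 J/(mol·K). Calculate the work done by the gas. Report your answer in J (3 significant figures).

Isobaric: W = P ΔV = nR ΔT.
W = (0.8)(8.314)(225 − 512) = -1909 J.

W ≈ -1910 J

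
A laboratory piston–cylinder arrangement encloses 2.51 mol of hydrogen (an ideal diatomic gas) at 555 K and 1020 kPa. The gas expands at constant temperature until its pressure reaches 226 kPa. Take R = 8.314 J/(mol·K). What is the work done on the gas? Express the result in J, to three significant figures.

Isothermal process: W = nRT ln(V₂/V₁) = nRT ln(P₁/P₂).
W = (2.51)(8.314)(555) × ln(1020/226)
  = 11582 × ln(4.513) = 11582 × 1.507
W_by_gas = 17454 J; work on gas = −W_by = -17454 J.

W ≈ -17500 J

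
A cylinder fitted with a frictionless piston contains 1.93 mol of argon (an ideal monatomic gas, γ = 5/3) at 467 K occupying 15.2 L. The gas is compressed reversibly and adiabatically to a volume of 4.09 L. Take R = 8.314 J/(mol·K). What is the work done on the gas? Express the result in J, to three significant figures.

Adiabatic: TV^(γ−1) = const with γ = 5/3.
T₂ = T₁ (V₁/V₂)^(γ−1) = 467 × (15.2/4.09)^0.667 = 467 × 2.399 = 1120 K.
W_by = nCᵥ(T₁ − T₂) = (1.93)(12.47)(467 − 1120) = -15728 J.
Work on gas = −W_by = 15728 J.

W ≈ 15700 J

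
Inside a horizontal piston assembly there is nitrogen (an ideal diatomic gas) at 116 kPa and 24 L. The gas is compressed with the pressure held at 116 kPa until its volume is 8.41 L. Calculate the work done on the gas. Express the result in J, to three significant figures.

W ≈ 1810 J

Isobaric: W = P ΔV.
W = (116 kPa)(8.41 − 24 L) = (116)(-15.59) = -1808 J.
Work on gas = −W_by = 1808 J.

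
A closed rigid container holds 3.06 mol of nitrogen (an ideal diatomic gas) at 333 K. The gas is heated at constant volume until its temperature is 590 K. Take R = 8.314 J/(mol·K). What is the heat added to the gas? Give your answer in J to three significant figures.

Constant volume ⇒ W = 0, so Q = ΔU = nCᵥΔT with Cᵥ = 5R/2 = 20.79 J/(mol·K).
ΔU = (3.06)(20.79)(590 − 333) = 16346 J.

Q ≈ 16300 J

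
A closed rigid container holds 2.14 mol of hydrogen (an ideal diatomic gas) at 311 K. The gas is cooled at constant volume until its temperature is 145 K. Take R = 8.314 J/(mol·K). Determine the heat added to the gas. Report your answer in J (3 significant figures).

Q ≈ -7380 J

Constant volume ⇒ W = 0, so Q = ΔU = nCᵥΔT with Cᵥ = 5R/2 = 20.79 J/(mol·K).
ΔU = (2.14)(20.79)(145 − 311) = -7384 J.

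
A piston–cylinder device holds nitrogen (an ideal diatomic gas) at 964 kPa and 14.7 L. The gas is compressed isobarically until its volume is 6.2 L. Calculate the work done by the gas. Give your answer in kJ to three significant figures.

Isobaric: W = P ΔV.
W = (964 kPa)(6.2 − 14.7 L) = (964)(-8.5) = -8194 J.

W ≈ -8.19 kJ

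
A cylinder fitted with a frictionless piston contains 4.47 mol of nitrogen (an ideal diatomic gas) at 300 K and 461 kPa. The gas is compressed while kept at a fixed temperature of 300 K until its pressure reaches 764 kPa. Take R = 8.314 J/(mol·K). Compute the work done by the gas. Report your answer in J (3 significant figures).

W ≈ -5630 J

Isothermal process: W = nRT ln(V₂/V₁) = nRT ln(P₁/P₂).
W = (4.47)(8.314)(300) × ln(461/764)
  = 11149 × ln(0.6034) = 11149 × -0.5052
W_by_gas = -5632 J.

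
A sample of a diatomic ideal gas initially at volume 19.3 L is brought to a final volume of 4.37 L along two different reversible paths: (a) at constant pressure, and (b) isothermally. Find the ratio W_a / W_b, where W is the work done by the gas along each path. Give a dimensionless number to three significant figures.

W_a / W_b ≈ 0.521

Path (a) isobaric: W = P₁(V₂ − V₁) → W_a/(P₁V₁) = -0.7736.
Path (b) isothermal: W = P₁V₁ ln(V₂/V₁) → W_b/(P₁V₁) = -1.485.
W_a / W_b = -0.7736 / -1.485 = 0.5208.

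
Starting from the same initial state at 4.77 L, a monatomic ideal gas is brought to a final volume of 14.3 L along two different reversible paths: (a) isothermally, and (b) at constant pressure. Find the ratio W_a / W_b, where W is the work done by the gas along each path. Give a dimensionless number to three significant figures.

Path (a) isothermal: W = P₁V₁ ln(V₂/V₁) → W_a/(P₁V₁) = 1.098.
Path (b) isobaric: W = P₁(V₂ − V₁) → W_b/(P₁V₁) = 1.998.
W_a / W_b = 1.098 / 1.998 = 0.5495.

W_a / W_b ≈ 0.550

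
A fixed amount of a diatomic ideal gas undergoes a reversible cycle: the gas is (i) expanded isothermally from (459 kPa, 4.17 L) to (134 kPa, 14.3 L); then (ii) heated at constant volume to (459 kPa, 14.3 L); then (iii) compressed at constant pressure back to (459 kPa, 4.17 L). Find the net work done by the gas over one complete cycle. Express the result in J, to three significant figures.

Leg (i): W = PᵢVᵢ ln(V_f/Vᵢ) = (1914) ln(14.3/4.17) = 2359 J.
Leg (ii): W = 0.
Leg (iii): W = PΔV = (459)(4.17 − 14.3) = -4650 J.
W_net = 2359 − 4650 = -2291 J.

W_net ≈ -2290 J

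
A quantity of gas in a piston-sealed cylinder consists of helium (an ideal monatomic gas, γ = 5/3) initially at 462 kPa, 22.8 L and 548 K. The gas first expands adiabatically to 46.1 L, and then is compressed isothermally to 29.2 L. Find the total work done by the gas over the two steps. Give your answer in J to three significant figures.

Step 1 (adiabatic): W = (P₁V₁ − P₂V₂)/(γ−1) = (10534 − 6588)/0.667 = 5919 J.
After step 1: P = 142.9 kPa, V = 46.1 L, T = 342.7 K.
Step 2 (isothermal): W = P₁V₁ ln(V₂/V₁) = (6588) ln(29.2/46.1) = -3008 J.
W_total = 5919 − 3008 = 2911 J.

W_total ≈ 2910 J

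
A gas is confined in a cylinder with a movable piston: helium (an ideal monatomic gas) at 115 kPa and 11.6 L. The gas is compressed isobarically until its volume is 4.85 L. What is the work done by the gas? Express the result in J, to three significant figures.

Isobaric: W = P ΔV.
W = (115 kPa)(4.85 − 11.6 L) = (115)(-6.75) = -776.2 J.

W ≈ -776 J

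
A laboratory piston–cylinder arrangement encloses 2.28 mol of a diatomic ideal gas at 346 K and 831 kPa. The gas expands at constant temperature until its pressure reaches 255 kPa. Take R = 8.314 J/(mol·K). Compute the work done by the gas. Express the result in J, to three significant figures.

Isothermal process: W = nRT ln(V₂/V₁) = nRT ln(P₁/P₂).
W = (2.28)(8.314)(346) × ln(831/255)
  = 6559 × ln(3.259) = 6559 × 1.181
W_by_gas = 7748 J.

W ≈ 7750 J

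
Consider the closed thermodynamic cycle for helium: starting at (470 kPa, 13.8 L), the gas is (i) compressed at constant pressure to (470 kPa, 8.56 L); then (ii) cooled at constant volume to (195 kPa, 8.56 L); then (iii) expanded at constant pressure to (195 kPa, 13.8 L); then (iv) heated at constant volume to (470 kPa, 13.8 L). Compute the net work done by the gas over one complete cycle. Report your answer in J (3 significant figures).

W_net ≈ -1440 J

Constant-volume legs do no work.
W(i) = (470)(8.56 − 13.8) = -2463 J; W(iii) = (195)(13.8 − 8.56) = 1022 J.
W_net = -2463 + 1022 = -1441 J (the counter-clockwise enclosed area).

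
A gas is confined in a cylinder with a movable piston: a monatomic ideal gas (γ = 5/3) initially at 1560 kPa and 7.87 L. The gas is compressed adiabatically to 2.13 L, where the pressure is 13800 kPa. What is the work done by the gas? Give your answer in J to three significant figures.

Adiabatic: W = (P₁V₁ − P₂V₂)/(γ − 1) with γ = 5/3.
P₁V₁ = 12277 J, P₂V₂ = 29394 J.
W = (12277 − 29394) / 0.6667 = -25675 J.

W ≈ -25700 J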